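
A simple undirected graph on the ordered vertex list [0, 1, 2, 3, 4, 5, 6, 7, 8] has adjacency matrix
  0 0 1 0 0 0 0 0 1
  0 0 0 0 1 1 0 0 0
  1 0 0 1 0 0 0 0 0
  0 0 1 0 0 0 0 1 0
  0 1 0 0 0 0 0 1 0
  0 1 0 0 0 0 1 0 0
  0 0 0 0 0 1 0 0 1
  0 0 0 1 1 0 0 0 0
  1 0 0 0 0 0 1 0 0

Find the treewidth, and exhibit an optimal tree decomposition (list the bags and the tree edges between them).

Each bag holds 3 vertices, so the decomposition has width 2, which upper-bounds the treewidth. For the lower bound, G contains the cycle 5–1–4–7–3–2–0–8–6–5, so G is not a forest; only forests have treewidth ≤ 1, hence tw(G) ≥ 2. Combining the bounds, tw(G) = 2.

Treewidth 2.
One optimal decomposition is:
Bags: B1 = {1, 4, 5}  B2 = {4, 5, 7}  B3 = {3, 5, 7}  B4 = {2, 3, 5}  B5 = {0, 2, 5}  B6 = {0, 5, 8}  B7 = {5, 6, 8}
Tree: B1–B2, B2–B3, B3–B4, B4–B5, B5–B6, B6–B7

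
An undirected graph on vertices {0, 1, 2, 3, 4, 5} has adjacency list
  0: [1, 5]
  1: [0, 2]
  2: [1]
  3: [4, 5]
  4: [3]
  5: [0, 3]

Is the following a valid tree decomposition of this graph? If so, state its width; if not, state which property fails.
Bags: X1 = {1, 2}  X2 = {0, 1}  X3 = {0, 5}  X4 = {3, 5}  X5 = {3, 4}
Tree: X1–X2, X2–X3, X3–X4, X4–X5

Vertex coverage: the bags together contain {0, 1, 2, 3, 4, 5}, the full vertex set. Edge coverage: each edge of G has both endpoints in at least one bag. Running intersection: for every vertex, the bags containing it form a connected subtree. All three properties hold, so this is a valid tree decomposition of width max|bag| − 1 = 1, and hence tw(G) ≤ 1.

Yes; width 1.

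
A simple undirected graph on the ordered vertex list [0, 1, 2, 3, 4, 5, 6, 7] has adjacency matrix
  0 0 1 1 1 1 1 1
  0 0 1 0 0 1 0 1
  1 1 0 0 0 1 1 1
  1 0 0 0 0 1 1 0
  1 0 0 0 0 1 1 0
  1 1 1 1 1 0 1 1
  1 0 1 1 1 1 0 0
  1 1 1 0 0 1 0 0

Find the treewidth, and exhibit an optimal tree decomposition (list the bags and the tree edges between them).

The largest bag has 4 vertices, giving width 3; this decomposition certifies tw(G) ≤ 3. Conversely, {0, 2, 5, 6} is a clique of size 4, and the vertices of any clique must share a bag in every tree decomposition; so some bag has ≥ 4 vertices and tw(G) ≥ 3. The upper and lower bounds meet at 3, so that is the treewidth.

Treewidth 3.
One such decomposition:
Bags: B1 = {0, 2, 5, 7}  B2 = {0, 2, 5, 6}  B3 = {0, 3, 5, 6}  B4 = {0, 4, 5, 6}  B5 = {1, 2, 5, 7}
Tree: B1–B2, B2–B3, B2–B4, B1–B5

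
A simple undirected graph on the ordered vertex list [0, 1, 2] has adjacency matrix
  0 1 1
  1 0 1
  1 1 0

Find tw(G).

2

A width-2 tree decomposition is:
Bags: B1 = {0, 1, 2}
Tree: (single bag)
A single bag containing all 3 vertices is trivially a valid decomposition of width 2. For the lower bound, the 3 vertices {0, 1, 2} are pairwise adjacent, and any tree decomposition puts a clique entirely inside one bag — forcing width ≥ 2. Hence tw(G) = 2 exactly.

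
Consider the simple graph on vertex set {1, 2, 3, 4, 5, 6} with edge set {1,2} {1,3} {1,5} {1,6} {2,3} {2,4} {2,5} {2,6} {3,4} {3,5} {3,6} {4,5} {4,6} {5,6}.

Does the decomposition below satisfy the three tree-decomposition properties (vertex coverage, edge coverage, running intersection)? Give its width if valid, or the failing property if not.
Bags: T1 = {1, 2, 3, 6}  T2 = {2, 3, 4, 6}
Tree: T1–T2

A tree decomposition must satisfy three properties: every vertex lies in some bag; for every edge, both endpoints lie together in some bag; and for every vertex, the bags containing it form a connected subtree. Here vertex 5 appears in no bag, so the decomposition is invalid.

No — vertex 5 appears in no bag.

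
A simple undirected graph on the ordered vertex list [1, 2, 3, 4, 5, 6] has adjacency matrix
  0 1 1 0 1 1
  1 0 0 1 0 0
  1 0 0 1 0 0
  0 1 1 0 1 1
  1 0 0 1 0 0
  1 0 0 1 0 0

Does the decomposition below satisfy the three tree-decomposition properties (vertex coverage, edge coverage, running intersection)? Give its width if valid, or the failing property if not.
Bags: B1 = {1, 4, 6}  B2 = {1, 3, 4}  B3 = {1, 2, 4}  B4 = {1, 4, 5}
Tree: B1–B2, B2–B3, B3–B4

Vertex coverage: the bags together contain {1, 2, 3, 4, 5, 6}, the full vertex set. Edge coverage: each edge of G has both endpoints in at least one bag. Running intersection: for every vertex, the bags containing it form a connected subtree. All three properties hold, so this is a valid tree decomposition of width max|bag| − 1 = 2, and hence tw(G) ≤ 2.

Yes; width 2.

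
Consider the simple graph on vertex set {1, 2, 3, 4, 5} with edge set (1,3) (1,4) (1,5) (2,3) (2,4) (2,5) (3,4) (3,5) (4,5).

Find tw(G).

A width-3 tree decomposition is:
Bags: B1 = {1, 3, 4, 5}  B2 = {2, 3, 4, 5}
Tree: B1–B2
The largest bag has 4 vertices, giving width 3; this decomposition certifies tw(G) ≤ 3. For the lower bound, the 4 vertices {1, 3, 4, 5} are pairwise adjacent, and any tree decomposition puts a clique entirely inside one bag — forcing width ≥ 3. Hence tw(G) = 3 exactly.

3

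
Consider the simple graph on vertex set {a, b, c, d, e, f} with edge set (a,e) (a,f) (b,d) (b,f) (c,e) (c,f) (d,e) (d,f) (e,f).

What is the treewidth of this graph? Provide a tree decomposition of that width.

The largest bag has 3 vertices, giving width 2; this decomposition certifies tw(G) ≤ 2. Conversely, {d, e, f} is a clique of size 3, and the vertices of any clique must share a bag in every tree decomposition; so some bag has ≥ 3 vertices and tw(G) ≥ 2. Therefore the treewidth is 2.

Treewidth 2.
One optimal decomposition is:
Bags: B1 = {d, e, f}  B2 = {a, e, f}  B3 = {c, e, f}  B4 = {b, d, f}
Tree: B1–B2, B2–B3, B1–B4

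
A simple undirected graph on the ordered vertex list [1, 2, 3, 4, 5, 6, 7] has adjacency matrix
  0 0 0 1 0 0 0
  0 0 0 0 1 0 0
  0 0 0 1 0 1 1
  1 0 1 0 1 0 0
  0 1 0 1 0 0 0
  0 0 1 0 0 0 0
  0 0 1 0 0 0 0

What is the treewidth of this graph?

1

A width-1 tree decomposition is:
Bags: B1 = {3, 7}  B2 = {3, 4}  B3 = {4, 5}  B4 = {2, 5}  B5 = {1, 4}  B6 = {3, 6}
Tree: B1–B2, B2–B3, B3–B4, B3–B5, B1–B6
The largest bag has 2 vertices, giving width 1; this decomposition certifies tw(G) ≤ 1. Since G has at least one edge (e.g. 3–7), it is not an edgeless graph, so tw(G) ≥ 1. Therefore the treewidth is 1.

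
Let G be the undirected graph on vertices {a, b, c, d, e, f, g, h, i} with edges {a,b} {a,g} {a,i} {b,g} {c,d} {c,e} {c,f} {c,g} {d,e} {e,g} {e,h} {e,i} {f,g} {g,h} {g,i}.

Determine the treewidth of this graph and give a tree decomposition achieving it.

Treewidth 2.
One optimal decomposition is:
Bags: B1 = {c, f, g}  B2 = {c, e, g}  B3 = {e, g, i}  B4 = {e, g, h}  B5 = {c, d, e}  B6 = {a, g, i}  B7 = {a, b, g}
Tree: B1–B2, B2–B3, B3–B4, B2–B5, B3–B6, B6–B7

Every bag has size at most 3, so the width is 3 − 1 = 2 and tw(G) ≤ 2. For the lower bound, the 3 vertices {c, d, e} are pairwise adjacent, and any tree decomposition puts a clique entirely inside one bag — forcing width ≥ 2. The upper and lower bounds meet at 2, so that is the treewidth.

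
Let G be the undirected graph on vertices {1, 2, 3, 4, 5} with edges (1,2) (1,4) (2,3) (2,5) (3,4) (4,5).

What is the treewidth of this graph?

2

A width-2 tree decomposition is:
Bags: B1 = {1, 2, 4}  B2 = {2, 4, 5}  B3 = {2, 3, 4}
Tree: B1–B2, B2–B3
Every bag has size at most 3, so the width is 3 − 1 = 2 and tw(G) ≤ 2. For the lower bound, G contains the cycle 1–4–5–2–1, so G is not a forest; only forests have treewidth ≤ 1, hence tw(G) ≥ 2. Hence tw(G) = 2 exactly.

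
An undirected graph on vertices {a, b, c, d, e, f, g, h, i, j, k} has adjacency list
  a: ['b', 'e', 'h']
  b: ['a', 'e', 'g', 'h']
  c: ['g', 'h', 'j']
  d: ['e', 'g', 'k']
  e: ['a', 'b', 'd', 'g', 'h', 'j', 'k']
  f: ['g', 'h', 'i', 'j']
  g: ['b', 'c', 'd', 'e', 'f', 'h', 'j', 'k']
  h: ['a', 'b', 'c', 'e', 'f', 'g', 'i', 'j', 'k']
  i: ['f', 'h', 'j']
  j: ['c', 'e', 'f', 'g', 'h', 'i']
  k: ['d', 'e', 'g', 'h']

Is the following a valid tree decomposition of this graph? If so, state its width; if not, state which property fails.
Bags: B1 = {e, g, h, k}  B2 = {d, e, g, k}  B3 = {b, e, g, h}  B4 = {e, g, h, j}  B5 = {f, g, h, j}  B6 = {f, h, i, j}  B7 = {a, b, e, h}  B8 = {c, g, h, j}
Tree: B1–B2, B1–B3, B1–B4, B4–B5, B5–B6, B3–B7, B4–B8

Yes; width 3.

Every vertex of G appears in some bag (union = {a, b, c, d, e, f, g, h, i, j, k}); every edge is covered by a bag; and for each vertex v the set of bags containing v is connected in the bag tree. The decomposition is therefore valid. The largest bag has 4 vertices, so the width is 3.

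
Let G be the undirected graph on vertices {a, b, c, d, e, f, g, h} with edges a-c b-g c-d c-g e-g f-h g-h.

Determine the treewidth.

A width-1 tree decomposition is:
Bags: B1 = {g, h}  B2 = {c, g}  B3 = {b, g}  B4 = {f, h}  B5 = {a, c}  B6 = {e, g}  B7 = {c, d}
Tree: B1–B2, B2–B3, B1–B4, B2–B5, B1–B6, B5–B7
Each bag holds 2 vertices, so the decomposition has width 1, which upper-bounds the treewidth. Since G has at least one edge (e.g. h–g), it is not an edgeless graph, so tw(G) ≥ 1. Combining the bounds, tw(G) = 1.

1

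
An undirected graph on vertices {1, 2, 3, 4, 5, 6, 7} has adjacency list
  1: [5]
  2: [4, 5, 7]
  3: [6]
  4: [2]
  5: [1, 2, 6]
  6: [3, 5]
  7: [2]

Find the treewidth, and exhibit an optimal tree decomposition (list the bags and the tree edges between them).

Every bag has size at most 2, so the width is 2 − 1 = 1 and tw(G) ≤ 1. Any graph with an edge has treewidth ≥ 1, and G has the edge 2–5. Therefore the treewidth is 1.

Treewidth 1.
Bags: B1 = {2, 5}  B2 = {2, 7}  B3 = {5, 6}  B4 = {1, 5}  B5 = {2, 4}  B6 = {3, 6}
Tree: B1–B2, B1–B3, B1–B4, B2–B5, B3–B6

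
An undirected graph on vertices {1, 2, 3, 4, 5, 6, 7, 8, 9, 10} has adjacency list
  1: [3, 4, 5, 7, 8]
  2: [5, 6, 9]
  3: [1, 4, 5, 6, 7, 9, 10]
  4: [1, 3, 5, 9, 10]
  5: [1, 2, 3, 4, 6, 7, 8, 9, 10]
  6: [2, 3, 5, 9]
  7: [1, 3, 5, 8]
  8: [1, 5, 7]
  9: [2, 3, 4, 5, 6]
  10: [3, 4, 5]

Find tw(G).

3

A width-3 tree decomposition is:
Bags: B1 = {3, 4, 5, 9}  B2 = {1, 3, 4, 5}  B3 = {1, 3, 5, 7}  B4 = {3, 4, 5, 10}  B5 = {1, 5, 7, 8}  B6 = {3, 5, 6, 9}  B7 = {2, 5, 6, 9}
Tree: B1–B2, B2–B3, B1–B4, B3–B5, B1–B6, B6–B7
The largest bag has 4 vertices, giving width 3; this decomposition certifies tw(G) ≤ 3. Conversely, {1, 5, 7, 8} is a clique of size 4, and the vertices of any clique must share a bag in every tree decomposition; so some bag has ≥ 4 vertices and tw(G) ≥ 3. Combining the bounds, tw(G) = 3.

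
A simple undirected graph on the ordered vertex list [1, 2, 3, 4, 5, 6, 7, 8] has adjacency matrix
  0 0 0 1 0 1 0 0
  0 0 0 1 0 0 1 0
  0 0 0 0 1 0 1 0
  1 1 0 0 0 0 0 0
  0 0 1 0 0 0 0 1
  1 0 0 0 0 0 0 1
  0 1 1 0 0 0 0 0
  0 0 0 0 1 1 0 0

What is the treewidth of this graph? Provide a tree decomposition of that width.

Treewidth 2.
One optimal decomposition is:
Bags: B1 = {1, 2, 4}  B2 = {1, 2, 7}  B3 = {1, 3, 7}  B4 = {1, 3, 5}  B5 = {1, 5, 8}  B6 = {1, 6, 8}
Tree: B1–B2, B2–B3, B3–B4, B4–B5, B5–B6

Every bag has size at most 3, so the width is 3 − 1 = 2 and tw(G) ≤ 2. Since 1–4–2–7–3–5–8–6–1 is a cycle in G, G is not acyclic. Forests are exactly the graphs of treewidth ≤ 1, so tw(G) ≥ 2. The upper and lower bounds meet at 2, so that is the treewidth.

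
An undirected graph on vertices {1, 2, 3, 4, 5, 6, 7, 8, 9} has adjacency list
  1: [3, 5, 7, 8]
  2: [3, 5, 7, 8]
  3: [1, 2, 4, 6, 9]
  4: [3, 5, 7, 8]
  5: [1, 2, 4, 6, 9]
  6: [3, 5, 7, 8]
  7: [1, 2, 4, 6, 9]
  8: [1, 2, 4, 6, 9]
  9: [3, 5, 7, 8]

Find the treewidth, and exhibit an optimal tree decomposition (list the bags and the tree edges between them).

Treewidth 4.
One such decomposition:
Bags: B1 = {1, 3, 5, 7, 8}  B2 = {2, 3, 5, 7, 8}  B3 = {3, 5, 7, 8, 9}  B4 = {3, 4, 5, 7, 8}  B5 = {3, 5, 6, 7, 8}
Tree: B1–B2, B2–B3, B3–B4, B4–B5

Every bag has size at most 5, so the width is 5 − 1 = 4 and tw(G) ≤ 4. For the lower bound: the 5 vertex sets {1,7}, {2,5}, {3,9}, {8}, {4} are disjoint, each induces a connected subgraph, and every pair is joined by at least one edge of G. Contracting each set to a single vertex therefore yields K_{5} as a minor, and since treewidth is minor-monotone, tw(G) ≥ tw(K_{5}) = 4. Therefore the treewidth is 4.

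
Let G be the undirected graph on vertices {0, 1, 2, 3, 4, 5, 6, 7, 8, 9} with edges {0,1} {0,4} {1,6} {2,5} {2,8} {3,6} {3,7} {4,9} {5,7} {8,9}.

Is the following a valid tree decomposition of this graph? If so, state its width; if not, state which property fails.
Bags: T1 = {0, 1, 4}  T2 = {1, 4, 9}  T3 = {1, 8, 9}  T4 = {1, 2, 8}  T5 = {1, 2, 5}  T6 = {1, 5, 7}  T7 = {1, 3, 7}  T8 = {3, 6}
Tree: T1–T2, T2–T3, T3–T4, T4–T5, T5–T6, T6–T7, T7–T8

A tree decomposition must satisfy three properties: every vertex lies in some bag; for every edge, both endpoints lie together in some bag; and for every vertex, the bags containing it form a connected subtree. Here edge (1,6) lies in no bag, so the decomposition is invalid.

No — edge (1,6) lies in no bag.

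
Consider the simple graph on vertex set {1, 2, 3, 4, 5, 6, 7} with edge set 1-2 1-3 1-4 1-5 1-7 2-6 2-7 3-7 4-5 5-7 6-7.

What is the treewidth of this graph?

A width-2 tree decomposition is:
Bags: B1 = {1, 2, 7}  B2 = {2, 6, 7}  B3 = {1, 5, 7}  B4 = {1, 4, 5}  B5 = {1, 3, 7}
Tree: B1–B2, B1–B3, B3–B4, B1–B5
Every bag has size at most 3, so the width is 3 − 1 = 2 and tw(G) ≤ 2. On the other hand G contains the 3-clique {1, 4, 5}. A clique must lie in a single bag of any decomposition, so no decomposition can have width below 2. Therefore the treewidth is 2.

2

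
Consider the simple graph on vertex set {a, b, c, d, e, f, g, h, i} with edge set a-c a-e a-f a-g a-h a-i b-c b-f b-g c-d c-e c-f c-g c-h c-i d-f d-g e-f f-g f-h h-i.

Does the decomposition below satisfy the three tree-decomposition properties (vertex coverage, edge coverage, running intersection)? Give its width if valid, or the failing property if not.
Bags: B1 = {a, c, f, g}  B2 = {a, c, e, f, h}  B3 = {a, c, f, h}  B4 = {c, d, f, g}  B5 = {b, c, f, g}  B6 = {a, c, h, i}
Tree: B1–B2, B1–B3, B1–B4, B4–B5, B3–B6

A tree decomposition must satisfy three properties: every vertex lies in some bag; for every edge, both endpoints lie together in some bag; and for every vertex, the bags containing it form a connected subtree. Here bags containing vertex h are not connected in the tree, so the decomposition is invalid.

No — bags containing vertex h are not connected in the tree.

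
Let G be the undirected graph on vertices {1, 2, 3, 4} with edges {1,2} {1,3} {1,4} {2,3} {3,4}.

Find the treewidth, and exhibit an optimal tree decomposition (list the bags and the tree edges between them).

Treewidth 2.
Bags: B1 = {1, 3, 4}  B2 = {1, 2, 3}
Tree: B1–B2

Each bag holds 3 vertices, so the decomposition has width 2, which upper-bounds the treewidth. For the lower bound, the 3 vertices {1, 2, 3} are pairwise adjacent, and any tree decomposition puts a clique entirely inside one bag — forcing width ≥ 2. Therefore the treewidth is 2.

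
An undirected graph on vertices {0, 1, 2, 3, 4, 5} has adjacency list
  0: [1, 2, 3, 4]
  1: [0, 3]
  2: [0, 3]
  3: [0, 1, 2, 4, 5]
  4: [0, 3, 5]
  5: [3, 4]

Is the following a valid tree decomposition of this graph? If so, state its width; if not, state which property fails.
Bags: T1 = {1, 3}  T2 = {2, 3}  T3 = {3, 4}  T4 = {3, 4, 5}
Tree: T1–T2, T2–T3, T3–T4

No — vertex 0 appears in no bag.

A tree decomposition must satisfy three properties: every vertex lies in some bag; for every edge, both endpoints lie together in some bag; and for every vertex, the bags containing it form a connected subtree. Here vertex 0 appears in no bag, so the decomposition is invalid.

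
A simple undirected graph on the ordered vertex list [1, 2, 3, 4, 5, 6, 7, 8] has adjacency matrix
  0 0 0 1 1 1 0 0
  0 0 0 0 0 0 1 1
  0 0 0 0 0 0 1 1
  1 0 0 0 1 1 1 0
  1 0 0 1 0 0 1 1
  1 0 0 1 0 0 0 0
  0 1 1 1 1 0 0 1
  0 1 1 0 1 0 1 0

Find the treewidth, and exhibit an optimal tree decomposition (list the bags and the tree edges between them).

Each bag holds 3 vertices, so the decomposition has width 2, which upper-bounds the treewidth. For the lower bound, the 3 vertices {1, 4, 5} are pairwise adjacent, and any tree decomposition puts a clique entirely inside one bag — forcing width ≥ 2. Hence tw(G) = 2 exactly.

Treewidth 2.
One optimal decomposition is:
Bags: B1 = {3, 7, 8}  B2 = {2, 7, 8}  B3 = {5, 7, 8}  B4 = {4, 5, 7}  B5 = {1, 4, 5}  B6 = {1, 4, 6}
Tree: B1–B2, B1–B3, B3–B4, B4–B5, B5–B6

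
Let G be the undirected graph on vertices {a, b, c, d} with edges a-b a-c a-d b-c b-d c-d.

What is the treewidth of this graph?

3

A width-3 tree decomposition is:
Bags: B1 = {a, b, c, d}
Tree: (single bag)
With just one bag of size 4, the width is 4 − 1 = 3, so tw(G) ≤ 3. Conversely, {a, b, c, d} is a clique of size 4, and the vertices of any clique must share a bag in every tree decomposition; so some bag has ≥ 4 vertices and tw(G) ≥ 3. Combining the bounds, tw(G) = 3.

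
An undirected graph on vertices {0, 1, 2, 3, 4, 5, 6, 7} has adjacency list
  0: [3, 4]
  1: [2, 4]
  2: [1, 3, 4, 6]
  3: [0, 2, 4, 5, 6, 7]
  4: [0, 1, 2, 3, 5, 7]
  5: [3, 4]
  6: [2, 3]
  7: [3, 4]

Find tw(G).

2

A width-2 tree decomposition is:
Bags: B1 = {2, 3, 4}  B2 = {1, 2, 4}  B3 = {3, 4, 7}  B4 = {2, 3, 6}  B5 = {3, 4, 5}  B6 = {0, 3, 4}
Tree: B1–B2, B1–B3, B1–B4, B3–B5, B3–B6
The largest bag has 3 vertices, giving width 2; this decomposition certifies tw(G) ≤ 2. Conversely, {1, 2, 4} is a clique of size 3, and the vertices of any clique must share a bag in every tree decomposition; so some bag has ≥ 3 vertices and tw(G) ≥ 2. The upper and lower bounds meet at 2, so that is the treewidth.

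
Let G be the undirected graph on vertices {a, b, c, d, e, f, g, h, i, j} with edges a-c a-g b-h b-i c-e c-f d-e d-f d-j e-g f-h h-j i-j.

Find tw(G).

A width-2 tree decomposition is:
Bags: B1 = {b, h, i}  B2 = {h, i, j}  B3 = {f, h, j}  B4 = {d, f, j}  B5 = {c, d, f}  B6 = {c, d, e}  B7 = {a, c, e}  B8 = {a, e, g}
Tree: B1–B2, B2–B3, B3–B4, B4–B5, B5–B6, B6–B7, B7–B8
Each bag holds 3 vertices, so the decomposition has width 2, which upper-bounds the treewidth. For the lower bound, G contains the cycle b–i–j–h–b, so G is not a forest; only forests have treewidth ≤ 1, hence tw(G) ≥ 2. Therefore the treewidth is 2.

2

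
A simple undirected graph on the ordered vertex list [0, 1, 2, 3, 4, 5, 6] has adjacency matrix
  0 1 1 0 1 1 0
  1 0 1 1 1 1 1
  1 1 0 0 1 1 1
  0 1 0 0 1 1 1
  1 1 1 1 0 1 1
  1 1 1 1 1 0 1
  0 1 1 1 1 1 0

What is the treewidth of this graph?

A width-4 tree decomposition is:
Bags: B1 = {1, 2, 4, 5, 6}  B2 = {1, 3, 4, 5, 6}  B3 = {0, 1, 2, 4, 5}
Tree: B1–B2, B1–B3
The largest bag has 5 vertices, giving width 4; this decomposition certifies tw(G) ≤ 4. Conversely, {0, 1, 2, 4, 5} is a clique of size 5, and the vertices of any clique must share a bag in every tree decomposition; so some bag has ≥ 5 vertices and tw(G) ≥ 4. Hence tw(G) = 4 exactly.

4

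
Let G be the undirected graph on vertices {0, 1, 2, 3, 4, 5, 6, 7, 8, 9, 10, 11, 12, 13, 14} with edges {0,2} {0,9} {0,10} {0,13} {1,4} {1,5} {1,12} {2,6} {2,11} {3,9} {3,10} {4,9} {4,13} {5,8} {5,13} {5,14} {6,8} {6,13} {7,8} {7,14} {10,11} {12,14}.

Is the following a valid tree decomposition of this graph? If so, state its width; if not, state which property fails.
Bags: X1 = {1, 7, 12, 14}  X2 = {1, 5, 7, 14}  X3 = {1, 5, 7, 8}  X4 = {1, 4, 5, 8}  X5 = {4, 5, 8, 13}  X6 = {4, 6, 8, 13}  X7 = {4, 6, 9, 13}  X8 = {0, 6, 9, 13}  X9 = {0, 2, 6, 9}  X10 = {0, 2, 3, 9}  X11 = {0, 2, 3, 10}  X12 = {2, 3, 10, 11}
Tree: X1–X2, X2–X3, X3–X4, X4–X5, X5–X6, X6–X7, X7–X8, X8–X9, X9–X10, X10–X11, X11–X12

Checking the three conditions: (i) the bags cover all of {0, 1, 2, 3, 4, 5, 6, 7, 8, 9, 10, 11, 12, 13, 14}; (ii) for each edge, some bag contains both endpoints; (iii) the bags containing any fixed vertex form a subtree. All hold, so the decomposition is valid with width 4 − 1 = 3.

Yes; width 3.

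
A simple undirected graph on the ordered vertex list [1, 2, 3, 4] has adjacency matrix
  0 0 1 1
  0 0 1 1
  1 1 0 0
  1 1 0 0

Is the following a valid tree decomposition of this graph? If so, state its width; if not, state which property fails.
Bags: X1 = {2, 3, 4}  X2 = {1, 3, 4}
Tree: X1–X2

Checking the three conditions: (i) the bags cover all of {1, 2, 3, 4}; (ii) for each edge, some bag contains both endpoints; (iii) the bags containing any fixed vertex form a subtree. All hold, so the decomposition is valid with width 3 − 1 = 2.

Yes; width 2.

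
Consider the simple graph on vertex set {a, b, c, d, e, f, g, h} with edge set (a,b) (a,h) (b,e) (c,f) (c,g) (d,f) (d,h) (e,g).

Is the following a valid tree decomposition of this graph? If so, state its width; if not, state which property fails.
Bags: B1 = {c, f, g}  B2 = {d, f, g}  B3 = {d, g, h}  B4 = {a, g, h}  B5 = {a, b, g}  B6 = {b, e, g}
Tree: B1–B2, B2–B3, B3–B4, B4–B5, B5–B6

Vertex coverage: the bags together contain {a, b, c, d, e, f, g, h}, the full vertex set. Edge coverage: each edge of G has both endpoints in at least one bag. Running intersection: for every vertex, the bags containing it form a connected subtree. All three properties hold, so this is a valid tree decomposition of width max|bag| − 1 = 2, and hence tw(G) ≤ 2.

Yes; width 2.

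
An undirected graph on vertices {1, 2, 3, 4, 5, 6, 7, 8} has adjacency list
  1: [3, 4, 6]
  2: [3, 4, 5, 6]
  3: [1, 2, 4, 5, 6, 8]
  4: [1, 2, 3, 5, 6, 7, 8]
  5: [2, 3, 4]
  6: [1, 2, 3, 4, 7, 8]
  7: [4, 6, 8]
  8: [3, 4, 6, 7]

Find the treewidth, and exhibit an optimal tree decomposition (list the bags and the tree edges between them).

Treewidth 3.
Bags: B1 = {2, 3, 4, 6}  B2 = {3, 4, 6, 8}  B3 = {1, 3, 4, 6}  B4 = {4, 6, 7, 8}  B5 = {2, 3, 4, 5}
Tree: B1–B2, B2–B3, B2–B4, B1–B5

Each bag holds 4 vertices, so the decomposition has width 3, which upper-bounds the treewidth. For the lower bound, the 4 vertices {2, 3, 4, 5} are pairwise adjacent, and any tree decomposition puts a clique entirely inside one bag — forcing width ≥ 3. Hence tw(G) = 3 exactly.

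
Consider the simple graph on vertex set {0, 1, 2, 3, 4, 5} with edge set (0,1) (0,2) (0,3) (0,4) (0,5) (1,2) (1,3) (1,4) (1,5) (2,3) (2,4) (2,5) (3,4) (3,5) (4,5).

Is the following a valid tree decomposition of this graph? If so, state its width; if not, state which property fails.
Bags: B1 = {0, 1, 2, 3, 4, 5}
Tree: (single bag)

Yes; width 5.

Vertex coverage: the bags together contain {0, 1, 2, 3, 4, 5}, the full vertex set. Edge coverage: each edge of G has both endpoints in at least one bag. Running intersection: for every vertex, the bags containing it form a connected subtree. All three properties hold, so this is a valid tree decomposition of width max|bag| − 1 = 5, and hence tw(G) ≤ 5.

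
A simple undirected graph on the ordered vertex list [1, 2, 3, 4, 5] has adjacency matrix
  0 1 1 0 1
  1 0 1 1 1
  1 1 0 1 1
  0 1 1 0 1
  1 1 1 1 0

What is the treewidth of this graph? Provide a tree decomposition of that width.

Each bag holds 4 vertices, so the decomposition has width 3, which upper-bounds the treewidth. On the other hand G contains the 4-clique {1, 2, 3, 5}. A clique must lie in a single bag of any decomposition, so no decomposition can have width below 3. Hence tw(G) = 3 exactly.

Treewidth 3.
One such decomposition:
Bags: B1 = {1, 2, 3, 5}  B2 = {2, 3, 4, 5}
Tree: B1–B2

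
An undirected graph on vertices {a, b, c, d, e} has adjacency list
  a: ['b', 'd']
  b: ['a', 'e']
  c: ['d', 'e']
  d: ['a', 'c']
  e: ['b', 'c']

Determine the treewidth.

2

A width-2 tree decomposition is:
Bags: B1 = {a, c, d}  B2 = {a, c, e}  B3 = {a, b, e}
Tree: B1–B2, B2–B3
Every bag has size at most 3, so the width is 3 − 1 = 2 and tw(G) ≤ 2. The edges a–d–c–e–b–a form a cycle, so G is not a tree and its treewidth is at least 2. The upper and lower bounds meet at 2, so that is the treewidth.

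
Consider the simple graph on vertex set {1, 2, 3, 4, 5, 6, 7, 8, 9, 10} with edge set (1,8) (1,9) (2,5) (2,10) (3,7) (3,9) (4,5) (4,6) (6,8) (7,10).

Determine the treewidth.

2

A width-2 tree decomposition is:
Bags: B1 = {1, 6, 8}  B2 = {1, 4, 6}  B3 = {1, 4, 5}  B4 = {1, 2, 5}  B5 = {1, 2, 10}  B6 = {1, 7, 10}  B7 = {1, 3, 7}  B8 = {1, 3, 9}
Tree: B1–B2, B2–B3, B3–B4, B4–B5, B5–B6, B6–B7, B7–B8
Each bag holds 3 vertices, so the decomposition has width 2, which upper-bounds the treewidth. The edges 1–8–6–4–5–2–10–7–3–9–1 form a cycle, so G is not a tree and its treewidth is at least 2. The upper and lower bounds meet at 2, so that is the treewidth.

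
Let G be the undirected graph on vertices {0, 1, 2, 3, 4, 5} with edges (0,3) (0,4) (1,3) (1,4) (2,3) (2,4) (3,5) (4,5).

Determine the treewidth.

2

A width-2 tree decomposition is:
Bags: B1 = {1, 3, 4}  B2 = {0, 3, 4}  B3 = {2, 3, 4}  B4 = {3, 4, 5}
Tree: B1–B2, B2–B3, B3–B4
Each bag holds 3 vertices, so the decomposition has width 2, which upper-bounds the treewidth. Since 3–1–4–0–3 is a cycle in G, G is not acyclic. Forests are exactly the graphs of treewidth ≤ 1, so tw(G) ≥ 2. Combining the bounds, tw(G) = 2.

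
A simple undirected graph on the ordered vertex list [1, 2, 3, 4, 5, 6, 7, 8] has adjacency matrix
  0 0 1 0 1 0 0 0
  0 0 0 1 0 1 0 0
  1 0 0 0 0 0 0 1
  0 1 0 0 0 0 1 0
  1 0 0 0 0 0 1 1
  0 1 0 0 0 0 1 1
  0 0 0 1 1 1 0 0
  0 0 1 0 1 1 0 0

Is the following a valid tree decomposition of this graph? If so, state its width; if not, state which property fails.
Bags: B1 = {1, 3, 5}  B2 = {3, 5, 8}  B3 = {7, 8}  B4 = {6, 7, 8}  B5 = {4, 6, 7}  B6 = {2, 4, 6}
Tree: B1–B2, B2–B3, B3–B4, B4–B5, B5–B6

A tree decomposition must satisfy three properties: every vertex lies in some bag; for every edge, both endpoints lie together in some bag; and for every vertex, the bags containing it form a connected subtree. Here edge (5,7) lies in no bag, so the decomposition is invalid.

No — edge (5,7) lies in no bag.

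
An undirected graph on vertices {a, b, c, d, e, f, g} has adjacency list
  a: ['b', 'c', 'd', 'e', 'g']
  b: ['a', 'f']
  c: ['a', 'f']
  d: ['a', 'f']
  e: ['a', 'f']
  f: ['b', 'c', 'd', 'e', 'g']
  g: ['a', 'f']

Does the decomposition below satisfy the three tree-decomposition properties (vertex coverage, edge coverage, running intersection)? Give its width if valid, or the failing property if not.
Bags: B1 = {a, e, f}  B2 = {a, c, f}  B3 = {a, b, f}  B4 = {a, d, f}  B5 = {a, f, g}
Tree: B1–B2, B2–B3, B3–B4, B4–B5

Yes; width 2.

Checking the three conditions: (i) the bags cover all of {a, b, c, d, e, f, g}; (ii) for each edge, some bag contains both endpoints; (iii) the bags containing any fixed vertex form a subtree. All hold, so the decomposition is valid with width 3 − 1 = 2.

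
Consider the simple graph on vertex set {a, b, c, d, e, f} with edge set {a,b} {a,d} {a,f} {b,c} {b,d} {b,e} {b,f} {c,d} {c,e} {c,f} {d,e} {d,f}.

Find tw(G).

A width-3 tree decomposition is:
Bags: B1 = {b, c, d, f}  B2 = {a, b, d, f}  B3 = {b, c, d, e}
Tree: B1–B2, B1–B3
Every bag has size at most 4, so the width is 4 − 1 = 3 and tw(G) ≤ 3. For the lower bound, the 4 vertices {b, c, d, e} are pairwise adjacent, and any tree decomposition puts a clique entirely inside one bag — forcing width ≥ 3. Therefore the treewidth is 3.

3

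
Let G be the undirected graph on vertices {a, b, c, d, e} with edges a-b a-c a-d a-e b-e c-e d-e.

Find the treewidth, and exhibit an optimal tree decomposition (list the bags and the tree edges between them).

Treewidth 2.
One optimal decomposition is:
Bags: B1 = {a, d, e}  B2 = {a, c, e}  B3 = {a, b, e}
Tree: B1–B2, B1–B3

Every bag has size at most 3, so the width is 3 − 1 = 2 and tw(G) ≤ 2. On the other hand G contains the 3-clique {a, d, e}. A clique must lie in a single bag of any decomposition, so no decomposition can have width below 2. Hence tw(G) = 2 exactly.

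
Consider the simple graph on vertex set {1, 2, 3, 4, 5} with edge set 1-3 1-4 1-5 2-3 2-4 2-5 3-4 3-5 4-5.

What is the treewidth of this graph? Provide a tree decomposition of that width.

Treewidth 3.
One such decomposition:
Bags: B1 = {1, 3, 4, 5}  B2 = {2, 3, 4, 5}
Tree: B1–B2

The largest bag has 4 vertices, giving width 3; this decomposition certifies tw(G) ≤ 3. On the other hand G contains the 4-clique {1, 3, 4, 5}. A clique must lie in a single bag of any decomposition, so no decomposition can have width below 3. The upper and lower bounds meet at 3, so that is the treewidth.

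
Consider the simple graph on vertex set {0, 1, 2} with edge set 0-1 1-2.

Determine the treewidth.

A width-1 tree decomposition is:
Bags: B1 = {1, 2}  B2 = {0, 1}
Tree: B1–B2
Each bag holds 2 vertices, so the decomposition has width 1, which upper-bounds the treewidth. Since G has at least one edge (e.g. 2–1), it is not an edgeless graph, so tw(G) ≥ 1. Therefore the treewidth is 1.

1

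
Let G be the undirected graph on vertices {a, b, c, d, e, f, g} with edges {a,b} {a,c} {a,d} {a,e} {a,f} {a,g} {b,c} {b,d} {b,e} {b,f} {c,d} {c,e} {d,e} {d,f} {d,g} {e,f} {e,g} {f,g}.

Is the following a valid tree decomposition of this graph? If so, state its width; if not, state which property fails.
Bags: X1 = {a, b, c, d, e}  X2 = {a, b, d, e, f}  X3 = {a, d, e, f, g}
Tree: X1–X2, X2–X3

Yes; width 4.

Vertex coverage: the bags together contain {a, b, c, d, e, f, g}, the full vertex set. Edge coverage: each edge of G has both endpoints in at least one bag. Running intersection: for every vertex, the bags containing it form a connected subtree. All three properties hold, so this is a valid tree decomposition of width max|bag| − 1 = 4, and hence tw(G) ≤ 4.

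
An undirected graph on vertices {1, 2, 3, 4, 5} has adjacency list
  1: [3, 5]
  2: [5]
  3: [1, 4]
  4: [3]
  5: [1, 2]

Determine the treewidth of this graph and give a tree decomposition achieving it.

Treewidth 1.
Bags: B1 = {2, 5}  B2 = {1, 5}  B3 = {1, 3}  B4 = {3, 4}
Tree: B1–B2, B2–B3, B3–B4

Each bag holds 2 vertices, so the decomposition has width 1, which upper-bounds the treewidth. Since G has at least one edge (e.g. 2–5), it is not an edgeless graph, so tw(G) ≥ 1. Hence tw(G) = 1 exactly.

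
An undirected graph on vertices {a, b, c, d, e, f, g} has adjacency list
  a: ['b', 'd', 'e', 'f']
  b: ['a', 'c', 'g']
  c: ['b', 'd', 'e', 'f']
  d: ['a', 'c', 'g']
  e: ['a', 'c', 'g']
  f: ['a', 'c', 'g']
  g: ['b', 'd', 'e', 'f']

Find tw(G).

3

A width-3 tree decomposition is:
Bags: B1 = {a, c, d, g}  B2 = {a, c, e, g}  B3 = {a, b, c, g}  B4 = {a, c, f, g}
Tree: B1–B2, B2–B3, B3–B4
Every bag has size at most 4, so the width is 4 − 1 = 3 and tw(G) ≤ 3. For the lower bound: the 4 vertex sets {d,g}, {a,e}, {c}, {b} are disjoint, each induces a connected subgraph, and every pair is joined by at least one edge of G. Contracting each set to a single vertex therefore yields K_{4} as a minor, and since treewidth is minor-monotone, tw(G) ≥ tw(K_{4}) = 3. Combining the bounds, tw(G) = 3.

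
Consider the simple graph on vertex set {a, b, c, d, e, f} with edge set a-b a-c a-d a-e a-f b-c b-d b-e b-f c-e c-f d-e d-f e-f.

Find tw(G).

4

A width-4 tree decomposition is:
Bags: B1 = {a, b, c, e, f}  B2 = {a, b, d, e, f}
Tree: B1–B2
The largest bag has 5 vertices, giving width 4; this decomposition certifies tw(G) ≤ 4. For the lower bound, the 5 vertices {a, b, d, e, f} are pairwise adjacent, and any tree decomposition puts a clique entirely inside one bag — forcing width ≥ 4. Therefore the treewidth is 4.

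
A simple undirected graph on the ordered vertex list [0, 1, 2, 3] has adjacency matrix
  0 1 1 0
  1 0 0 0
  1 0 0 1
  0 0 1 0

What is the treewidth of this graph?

1

A width-1 tree decomposition is:
Bags: B1 = {0, 2}  B2 = {0, 1}  B3 = {2, 3}
Tree: B1–B2, B1–B3
Every bag has size at most 2, so the width is 2 − 1 = 1 and tw(G) ≤ 1. G has an edge, so its treewidth is at least 1. Combining the bounds, tw(G) = 1.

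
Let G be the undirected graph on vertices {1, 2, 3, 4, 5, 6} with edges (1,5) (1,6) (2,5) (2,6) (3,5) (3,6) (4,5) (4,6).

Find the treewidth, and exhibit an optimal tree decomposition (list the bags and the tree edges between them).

The largest bag has 3 vertices, giving width 2; this decomposition certifies tw(G) ≤ 2. For the lower bound, G contains the cycle 5–4–6–3–5, so G is not a forest; only forests have treewidth ≤ 1, hence tw(G) ≥ 2. Therefore the treewidth is 2.

Treewidth 2.
One such decomposition:
Bags: B1 = {4, 5, 6}  B2 = {3, 5, 6}  B3 = {1, 5, 6}  B4 = {2, 5, 6}
Tree: B1–B2, B2–B3, B3–B4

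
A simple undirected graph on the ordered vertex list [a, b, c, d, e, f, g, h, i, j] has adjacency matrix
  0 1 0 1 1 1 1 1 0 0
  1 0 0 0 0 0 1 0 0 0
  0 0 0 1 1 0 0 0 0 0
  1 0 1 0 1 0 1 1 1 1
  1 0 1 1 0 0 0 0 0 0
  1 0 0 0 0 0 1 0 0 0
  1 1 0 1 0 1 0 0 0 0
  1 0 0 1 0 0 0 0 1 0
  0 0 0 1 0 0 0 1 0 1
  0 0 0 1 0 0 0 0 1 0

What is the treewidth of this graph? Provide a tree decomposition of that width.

The largest bag has 3 vertices, giving width 2; this decomposition certifies tw(G) ≤ 2. On the other hand G contains the 3-clique {d, i, j}. A clique must lie in a single bag of any decomposition, so no decomposition can have width below 2. Hence tw(G) = 2 exactly.

Treewidth 2.
Bags: B1 = {a, d, h}  B2 = {d, h, i}  B3 = {a, d, g}  B4 = {a, d, e}  B5 = {a, f, g}  B6 = {c, d, e}  B7 = {d, i, j}  B8 = {a, b, g}
Tree: B1–B2, B1–B3, B3–B4, B3–B5, B4–B6, B2–B7, B5–B8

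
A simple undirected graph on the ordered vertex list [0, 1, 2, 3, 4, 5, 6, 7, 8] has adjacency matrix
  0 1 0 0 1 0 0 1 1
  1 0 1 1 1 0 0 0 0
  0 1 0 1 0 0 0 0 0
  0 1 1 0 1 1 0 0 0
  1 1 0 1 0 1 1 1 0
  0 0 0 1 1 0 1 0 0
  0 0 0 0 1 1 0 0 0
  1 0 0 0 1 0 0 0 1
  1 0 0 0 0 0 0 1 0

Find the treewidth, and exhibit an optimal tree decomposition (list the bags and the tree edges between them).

The largest bag has 3 vertices, giving width 2; this decomposition certifies tw(G) ≤ 2. Conversely, {0, 7, 8} is a clique of size 3, and the vertices of any clique must share a bag in every tree decomposition; so some bag has ≥ 3 vertices and tw(G) ≥ 2. Combining the bounds, tw(G) = 2.

Treewidth 2.
Bags: B1 = {1, 3, 4}  B2 = {3, 4, 5}  B3 = {4, 5, 6}  B4 = {0, 1, 4}  B5 = {1, 2, 3}  B6 = {0, 4, 7}  B7 = {0, 7, 8}
Tree: B1–B2, B2–B3, B1–B4, B1–B5, B4–B6, B6–B7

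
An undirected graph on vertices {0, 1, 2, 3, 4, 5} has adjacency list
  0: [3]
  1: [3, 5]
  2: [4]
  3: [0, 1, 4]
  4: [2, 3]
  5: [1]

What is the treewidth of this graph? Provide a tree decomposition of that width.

Each bag holds 2 vertices, so the decomposition has width 1, which upper-bounds the treewidth. G has an edge, so its treewidth is at least 1. Combining the bounds, tw(G) = 1.

Treewidth 1.
Bags: B1 = {2, 4}  B2 = {3, 4}  B3 = {1, 3}  B4 = {1, 5}  B5 = {0, 3}
Tree: B1–B2, B2–B3, B3–B4, B3–B5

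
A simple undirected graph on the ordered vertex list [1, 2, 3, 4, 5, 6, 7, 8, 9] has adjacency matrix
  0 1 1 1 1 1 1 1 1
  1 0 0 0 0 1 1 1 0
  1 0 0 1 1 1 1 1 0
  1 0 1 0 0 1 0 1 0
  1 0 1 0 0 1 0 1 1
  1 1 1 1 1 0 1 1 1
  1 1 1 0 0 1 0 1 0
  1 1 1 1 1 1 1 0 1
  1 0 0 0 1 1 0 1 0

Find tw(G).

A width-4 tree decomposition is:
Bags: B1 = {1, 3, 5, 6, 8}  B2 = {1, 3, 6, 7, 8}  B3 = {1, 5, 6, 8, 9}  B4 = {1, 2, 6, 7, 8}  B5 = {1, 3, 4, 6, 8}
Tree: B1–B2, B1–B3, B2–B4, B1–B5
The largest bag has 5 vertices, giving width 4; this decomposition certifies tw(G) ≤ 4. For the lower bound, the 5 vertices {1, 5, 6, 8, 9} are pairwise adjacent, and any tree decomposition puts a clique entirely inside one bag — forcing width ≥ 4. Therefore the treewidth is 4.

4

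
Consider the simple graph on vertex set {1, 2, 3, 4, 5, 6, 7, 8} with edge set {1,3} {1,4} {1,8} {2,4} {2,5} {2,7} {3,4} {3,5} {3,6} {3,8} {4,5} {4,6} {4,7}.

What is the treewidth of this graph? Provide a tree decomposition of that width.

The largest bag has 3 vertices, giving width 2; this decomposition certifies tw(G) ≤ 2. For the lower bound, the 3 vertices {1, 3, 8} are pairwise adjacent, and any tree decomposition puts a clique entirely inside one bag — forcing width ≥ 2. Hence tw(G) = 2 exactly.

Treewidth 2.
One optimal decomposition is:
Bags: B1 = {3, 4, 6}  B2 = {1, 3, 4}  B3 = {1, 3, 8}  B4 = {3, 4, 5}  B5 = {2, 4, 5}  B6 = {2, 4, 7}
Tree: B1–B2, B2–B3, B1–B4, B4–B5, B5–B6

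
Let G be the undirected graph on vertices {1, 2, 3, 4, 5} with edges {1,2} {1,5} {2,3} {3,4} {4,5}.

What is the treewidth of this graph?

2

A width-2 tree decomposition is:
Bags: B1 = {2, 3, 4}  B2 = {2, 4, 5}  B3 = {1, 2, 5}
Tree: B1–B2, B2–B3
Every bag has size at most 3, so the width is 3 − 1 = 2 and tw(G) ≤ 2. Since 2–3–4–5–1–2 is a cycle in G, G is not acyclic. Forests are exactly the graphs of treewidth ≤ 1, so tw(G) ≥ 2. The upper and lower bounds meet at 2, so that is the treewidth.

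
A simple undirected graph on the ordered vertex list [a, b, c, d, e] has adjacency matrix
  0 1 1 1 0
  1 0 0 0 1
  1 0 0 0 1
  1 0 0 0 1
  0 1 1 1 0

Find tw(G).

A width-2 tree decomposition is:
Bags: B1 = {a, c, e}  B2 = {a, d, e}  B3 = {a, b, e}
Tree: B1–B2, B2–B3
The largest bag has 3 vertices, giving width 2; this decomposition certifies tw(G) ≤ 2. Since e–c–a–d–e is a cycle in G, G is not acyclic. Forests are exactly the graphs of treewidth ≤ 1, so tw(G) ≥ 2. Therefore the treewidth is 2.

2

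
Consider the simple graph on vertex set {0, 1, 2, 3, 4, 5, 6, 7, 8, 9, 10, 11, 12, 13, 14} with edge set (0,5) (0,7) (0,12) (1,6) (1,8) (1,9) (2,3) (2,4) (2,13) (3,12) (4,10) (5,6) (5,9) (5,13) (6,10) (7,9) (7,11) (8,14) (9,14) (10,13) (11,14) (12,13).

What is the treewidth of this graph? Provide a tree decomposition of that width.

The largest bag has 4 vertices, giving width 3; this decomposition certifies tw(G) ≤ 3. For the lower bound: the 4 vertex sets {8,11,14}, {7}, {9}, {0,1,5,6} are disjoint, each induces a connected subgraph, and every pair is joined by at least one edge of G. Contracting each set to a single vertex therefore yields K_{4} as a minor, and since treewidth is minor-monotone, tw(G) ≥ tw(K_{4}) = 3. Combining the bounds, tw(G) = 3.

Treewidth 3.
One such decomposition:
Bags: B1 = {7, 8, 11, 14}  B2 = {7, 8, 9, 14}  B3 = {1, 7, 8, 9}  B4 = {0, 1, 7, 9}  B5 = {0, 1, 5, 9}  B6 = {0, 1, 5, 6}  B7 = {0, 5, 6, 12}  B8 = {5, 6, 12, 13}  B9 = {6, 10, 12, 13}  B10 = {3, 10, 12, 13}  B11 = {2, 3, 10, 13}  B12 = {2, 3, 4, 10}
Tree: B1–B2, B2–B3, B3–B4, B4–B5, B5–B6, B6–B7, B7–B8, B8–B9, B9–B10, B10–B11, B11–B12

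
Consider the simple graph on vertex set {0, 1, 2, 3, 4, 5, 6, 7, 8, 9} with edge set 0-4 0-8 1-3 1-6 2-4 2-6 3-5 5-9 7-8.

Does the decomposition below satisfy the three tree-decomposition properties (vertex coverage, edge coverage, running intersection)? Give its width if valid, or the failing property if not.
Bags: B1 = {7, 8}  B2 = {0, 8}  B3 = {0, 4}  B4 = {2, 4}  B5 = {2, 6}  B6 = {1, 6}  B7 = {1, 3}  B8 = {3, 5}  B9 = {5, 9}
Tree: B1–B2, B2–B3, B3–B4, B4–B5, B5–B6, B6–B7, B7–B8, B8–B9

Checking the three conditions: (i) the bags cover all of {0, 1, 2, 3, 4, 5, 6, 7, 8, 9}; (ii) for each edge, some bag contains both endpoints; (iii) the bags containing any fixed vertex form a subtree. All hold, so the decomposition is valid with width 2 − 1 = 1.

Yes; width 1.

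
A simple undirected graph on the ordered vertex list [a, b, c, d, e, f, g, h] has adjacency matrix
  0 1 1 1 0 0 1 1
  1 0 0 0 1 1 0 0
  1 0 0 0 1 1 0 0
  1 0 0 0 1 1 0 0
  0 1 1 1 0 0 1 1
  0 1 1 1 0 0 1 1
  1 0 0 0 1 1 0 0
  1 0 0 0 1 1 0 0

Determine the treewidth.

3

A width-3 tree decomposition is:
Bags: B1 = {a, b, e, f}  B2 = {a, e, f, g}  B3 = {a, c, e, f}  B4 = {a, d, e, f}  B5 = {a, e, f, h}
Tree: B1–B2, B2–B3, B3–B4, B4–B5
Every bag has size at most 4, so the width is 4 − 1 = 3 and tw(G) ≤ 3. For the lower bound: the 4 vertex sets {b,e}, {f,g}, {a}, {c} are disjoint, each induces a connected subgraph, and every pair is joined by at least one edge of G. Contracting each set to a single vertex therefore yields K_{4} as a minor, and since treewidth is minor-monotone, tw(G) ≥ tw(K_{4}) = 3. Combining the bounds, tw(G) = 3.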